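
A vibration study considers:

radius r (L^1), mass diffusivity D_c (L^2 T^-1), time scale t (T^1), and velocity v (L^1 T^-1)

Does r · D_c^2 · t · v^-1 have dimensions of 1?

Sum the exponent of each base dimension across the product:
  L: [r]_L + 2·[D_c]_L + [t]_L − [v]_L = (1) + 2·(2) + (0) − (1) = 4
  T: [r]_T + 2·[D_c]_T + [t]_T − [v]_T = (0) + 2·(-1) + (1) − (-1) = 0
Net dimensions [L⁴] ≠ [1] — not dimensionless.

no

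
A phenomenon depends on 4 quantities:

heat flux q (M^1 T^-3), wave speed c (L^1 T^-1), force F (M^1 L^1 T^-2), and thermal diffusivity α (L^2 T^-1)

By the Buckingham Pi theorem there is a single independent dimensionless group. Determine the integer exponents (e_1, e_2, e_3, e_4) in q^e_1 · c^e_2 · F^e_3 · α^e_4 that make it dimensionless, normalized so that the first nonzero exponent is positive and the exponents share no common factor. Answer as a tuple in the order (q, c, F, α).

(1, -3, -1, 2)

M: e_1·(1) + e_2·(0) + e_3·(1) + e_4·(0) = 0
L: e_1·(0) + e_2·(1) + e_3·(1) + e_4·(2) = 0
T: e_1·(-3) + e_2·(-1) + e_3·(-2) + e_4·(-1) = 0
Solving this homogeneous linear system for the smallest-integer solution (first nonzero entry positive) gives (1, -3, -1, 2).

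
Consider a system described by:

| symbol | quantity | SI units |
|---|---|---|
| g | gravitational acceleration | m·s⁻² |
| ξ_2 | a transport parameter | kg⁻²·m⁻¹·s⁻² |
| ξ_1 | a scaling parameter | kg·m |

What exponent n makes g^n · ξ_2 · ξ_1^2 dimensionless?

-1

Balance the L exponent: (1)·n from g, plus (-1) + 2·(1) = 1 from the rest, must sum to zero.
n + 1 = 0, so n = -1.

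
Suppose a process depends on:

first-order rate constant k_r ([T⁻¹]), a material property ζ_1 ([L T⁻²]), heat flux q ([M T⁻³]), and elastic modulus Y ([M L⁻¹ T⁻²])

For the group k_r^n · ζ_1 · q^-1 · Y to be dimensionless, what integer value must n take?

-1

Balance the T exponent: (-1)·n from k_r, plus (-2) − (-3) + (-2) = -1 from the rest, must sum to zero.
−n − 1 = 0, so n = -1.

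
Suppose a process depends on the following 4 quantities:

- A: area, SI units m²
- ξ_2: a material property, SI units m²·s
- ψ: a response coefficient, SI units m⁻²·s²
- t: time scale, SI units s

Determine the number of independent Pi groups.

2

There are 4 variables and 2 base dimensions (L, T).
The dimension matrix has rank 2.
Independent dimensionless groups: 4 − 2 = 2.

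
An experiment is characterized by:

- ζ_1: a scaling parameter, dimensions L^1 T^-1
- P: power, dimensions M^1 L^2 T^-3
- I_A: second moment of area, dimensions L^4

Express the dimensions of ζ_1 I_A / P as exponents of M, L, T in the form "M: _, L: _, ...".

Collect each base-dimension exponent across the product:
  M: (0) − (1) + (0) = -1
  L: (1) − (2) + (4) = 3
  T: (-1) − (-3) + (0) = 2
So the dimensions are [M⁻¹ L³ T²].

M: -1, L: 3, T: 2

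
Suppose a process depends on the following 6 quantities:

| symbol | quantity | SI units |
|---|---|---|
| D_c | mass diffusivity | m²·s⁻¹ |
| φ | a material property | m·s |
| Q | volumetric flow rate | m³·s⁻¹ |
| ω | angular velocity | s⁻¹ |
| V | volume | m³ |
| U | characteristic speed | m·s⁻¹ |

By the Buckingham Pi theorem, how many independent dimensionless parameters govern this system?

4

There are 6 variables and 2 base dimensions (L, T).
The dimension matrix has rank 2.
Independent dimensionless groups: 6 − 2 = 4.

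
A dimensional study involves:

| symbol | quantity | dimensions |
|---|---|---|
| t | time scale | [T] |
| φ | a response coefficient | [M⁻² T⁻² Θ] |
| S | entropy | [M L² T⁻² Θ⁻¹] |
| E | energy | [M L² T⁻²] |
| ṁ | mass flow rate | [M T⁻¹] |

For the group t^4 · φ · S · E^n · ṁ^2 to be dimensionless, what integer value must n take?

-1

Balance the M exponent: (1)·n from E, plus 4·(0) + (-2) + (1) + 2·(1) = 1 from the rest, must sum to zero.
n + 1 = 0, so n = -1.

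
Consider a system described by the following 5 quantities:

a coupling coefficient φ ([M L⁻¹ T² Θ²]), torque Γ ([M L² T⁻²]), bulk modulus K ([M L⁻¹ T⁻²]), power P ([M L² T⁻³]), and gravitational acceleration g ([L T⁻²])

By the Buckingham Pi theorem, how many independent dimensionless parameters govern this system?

1

There are 5 variables and 4 base dimensions (M, L, T, Θ).
The dimension matrix has rank 4.
Independent dimensionless groups: 5 − 4 = 1.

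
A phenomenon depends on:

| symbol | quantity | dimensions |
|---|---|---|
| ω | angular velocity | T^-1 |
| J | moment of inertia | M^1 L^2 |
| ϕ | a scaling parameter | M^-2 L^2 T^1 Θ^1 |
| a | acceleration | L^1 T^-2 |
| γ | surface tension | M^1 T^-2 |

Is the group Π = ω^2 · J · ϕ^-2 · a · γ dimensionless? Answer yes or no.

Sum the exponent of each base dimension across the product:
  M: 2·[ω]_M + [J]_M − 2·[ϕ]_M + [a]_M + [γ]_M = 2·(0) + (1) − 2·(-2) + (0) + (1) = 6
  L: 2·[ω]_L + [J]_L − 2·[ϕ]_L + [a]_L + [γ]_L = 2·(0) + (2) − 2·(2) + (1) + (0) = -1
  T: 2·[ω]_T + [J]_T − 2·[ϕ]_T + [a]_T + [γ]_T = 2·(-1) + (0) − 2·(1) + (-2) + (-2) = -8
  Θ: 2·[ω]_Θ + [J]_Θ − 2·[ϕ]_Θ + [a]_Θ + [γ]_Θ = 2·(0) + (0) − 2·(1) + (0) + (0) = -2
Net dimensions [M⁶ L⁻¹ T⁻⁸ Θ⁻²] ≠ [1] — not dimensionless.

no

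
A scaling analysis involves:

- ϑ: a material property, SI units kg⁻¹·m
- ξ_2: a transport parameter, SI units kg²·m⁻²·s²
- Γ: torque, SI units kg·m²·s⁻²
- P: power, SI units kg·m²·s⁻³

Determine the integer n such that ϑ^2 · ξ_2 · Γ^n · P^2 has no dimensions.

Balance the M exponent: (1)·n from Γ, plus 2·(-1) + (2) + 2·(1) = 2 from the rest, must sum to zero.
n + 2 = 0, so n = -2.

-2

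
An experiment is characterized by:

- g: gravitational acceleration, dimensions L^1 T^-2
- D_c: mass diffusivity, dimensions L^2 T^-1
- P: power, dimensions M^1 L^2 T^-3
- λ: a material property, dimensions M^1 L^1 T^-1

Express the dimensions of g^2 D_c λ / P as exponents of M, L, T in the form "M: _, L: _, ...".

Collect each base-dimension exponent across the product:
  M: 2·(0) + (0) − (1) + (1) = 0
  L: 2·(1) + (2) − (2) + (1) = 3
  T: 2·(-2) + (-1) − (-3) + (-1) = -3
So the dimensions are [L³ T⁻³].

M: 0, L: 3, T: -3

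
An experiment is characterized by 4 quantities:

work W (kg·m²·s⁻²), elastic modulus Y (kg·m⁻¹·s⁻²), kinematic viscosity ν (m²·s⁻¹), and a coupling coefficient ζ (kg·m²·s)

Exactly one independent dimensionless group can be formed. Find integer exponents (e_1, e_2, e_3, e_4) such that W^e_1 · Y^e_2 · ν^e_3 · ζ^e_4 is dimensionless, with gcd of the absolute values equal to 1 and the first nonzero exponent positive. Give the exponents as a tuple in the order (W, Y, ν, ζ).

M: e_1·(1) + e_2·(1) + e_3·(0) + e_4·(1) = 0
L: e_1·(2) + e_2·(-1) + e_3·(2) + e_4·(2) = 0
T: e_1·(-2) + e_2·(-2) + e_3·(-1) + e_4·(1) = 0
Solving this homogeneous linear system for the smallest-integer solution (first nonzero entry positive) gives (3, -2, -3, -1).

(3, -2, -3, -1)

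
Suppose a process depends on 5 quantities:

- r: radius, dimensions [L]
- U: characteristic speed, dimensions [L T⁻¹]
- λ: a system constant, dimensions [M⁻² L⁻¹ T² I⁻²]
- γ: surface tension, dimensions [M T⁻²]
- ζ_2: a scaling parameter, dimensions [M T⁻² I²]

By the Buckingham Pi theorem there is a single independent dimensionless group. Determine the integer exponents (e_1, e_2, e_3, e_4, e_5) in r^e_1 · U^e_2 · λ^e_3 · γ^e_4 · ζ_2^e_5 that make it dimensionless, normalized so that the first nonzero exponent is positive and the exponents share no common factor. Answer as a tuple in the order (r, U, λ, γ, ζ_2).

M: e_1·(0) + e_2·(0) + e_3·(-2) + e_4·(1) + e_5·(1) = 0
L: e_1·(1) + e_2·(1) + e_3·(-1) + e_4·(0) + e_5·(0) = 0
T: e_1·(0) + e_2·(-1) + e_3·(2) + e_4·(-2) + e_5·(-2) = 0
I: e_1·(0) + e_2·(0) + e_3·(-2) + e_4·(0) + e_5·(2) = 0
Solving this homogeneous linear system for the smallest-integer solution (first nonzero entry positive) gives (3, -2, 1, 1, 1).

(3, -2, 1, 1, 1)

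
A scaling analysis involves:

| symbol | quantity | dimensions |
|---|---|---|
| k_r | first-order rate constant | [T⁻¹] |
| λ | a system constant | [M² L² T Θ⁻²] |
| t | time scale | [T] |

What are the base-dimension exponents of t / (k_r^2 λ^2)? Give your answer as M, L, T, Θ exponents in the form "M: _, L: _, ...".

M: -4, L: -4, T: 1, Θ: 4

Collect each base-dimension exponent across the product:
  M: −2·(0) − 2·(2) + (0) = -4
  L: −2·(0) − 2·(2) + (0) = -4
  T: −2·(-1) − 2·(1) + (1) = 1
  Θ: −2·(0) − 2·(-2) + (0) = 4
So the dimensions are [M⁻⁴ L⁻⁴ T Θ⁴].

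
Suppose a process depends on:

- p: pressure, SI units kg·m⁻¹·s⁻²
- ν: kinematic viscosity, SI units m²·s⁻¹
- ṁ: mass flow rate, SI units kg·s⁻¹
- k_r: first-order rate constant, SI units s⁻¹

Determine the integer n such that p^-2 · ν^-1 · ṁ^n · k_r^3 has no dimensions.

Balance the M exponent: (1)·n from ṁ, plus −2·(1) − (0) + 3·(0) = -2 from the rest, must sum to zero.
n − 2 = 0, so n = 2.

2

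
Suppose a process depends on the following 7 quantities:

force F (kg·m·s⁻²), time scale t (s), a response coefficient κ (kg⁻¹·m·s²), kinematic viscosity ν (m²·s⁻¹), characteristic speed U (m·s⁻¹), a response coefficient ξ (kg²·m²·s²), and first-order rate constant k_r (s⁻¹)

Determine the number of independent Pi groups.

There are 7 variables and 3 base dimensions (M, L, T).
The dimension matrix has rank 3.
Independent dimensionless groups: 7 − 3 = 4.

4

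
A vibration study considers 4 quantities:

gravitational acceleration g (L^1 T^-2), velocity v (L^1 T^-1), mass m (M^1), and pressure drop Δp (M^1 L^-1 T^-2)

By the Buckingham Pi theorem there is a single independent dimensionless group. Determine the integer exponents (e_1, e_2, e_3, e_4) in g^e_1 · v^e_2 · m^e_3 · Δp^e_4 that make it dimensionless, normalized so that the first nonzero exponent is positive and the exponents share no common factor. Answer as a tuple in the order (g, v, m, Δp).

M: e_1·(0) + e_2·(0) + e_3·(1) + e_4·(1) = 0
L: e_1·(1) + e_2·(1) + e_3·(0) + e_4·(-1) = 0
T: e_1·(-2) + e_2·(-1) + e_3·(0) + e_4·(-2) = 0
Solving this homogeneous linear system for the smallest-integer solution (first nonzero entry positive) gives (3, -4, 1, -1).

(3, -4, 1, -1)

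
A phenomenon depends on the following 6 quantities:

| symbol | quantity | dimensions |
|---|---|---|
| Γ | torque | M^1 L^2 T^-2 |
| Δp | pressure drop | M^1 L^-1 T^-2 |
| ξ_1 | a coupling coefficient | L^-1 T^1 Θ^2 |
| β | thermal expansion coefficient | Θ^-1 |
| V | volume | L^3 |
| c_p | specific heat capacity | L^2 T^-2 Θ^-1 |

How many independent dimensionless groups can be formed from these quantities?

2

There are 6 variables and 4 base dimensions (M, L, T, Θ).
The dimension matrix has rank 4.
Independent dimensionless groups: 6 − 4 = 2.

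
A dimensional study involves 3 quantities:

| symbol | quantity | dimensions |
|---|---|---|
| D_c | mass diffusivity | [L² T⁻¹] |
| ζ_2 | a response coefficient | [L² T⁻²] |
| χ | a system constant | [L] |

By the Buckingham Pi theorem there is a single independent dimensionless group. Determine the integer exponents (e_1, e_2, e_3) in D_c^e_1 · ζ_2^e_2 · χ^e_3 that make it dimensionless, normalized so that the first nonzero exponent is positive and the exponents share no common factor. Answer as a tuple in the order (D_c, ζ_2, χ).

(2, -1, -2)

L: e_1·(2) + e_2·(2) + e_3·(1) = 0
T: e_1·(-1) + e_2·(-2) + e_3·(0) = 0
Solving this homogeneous linear system for the smallest-integer solution (first nonzero entry positive) gives (2, -1, -2).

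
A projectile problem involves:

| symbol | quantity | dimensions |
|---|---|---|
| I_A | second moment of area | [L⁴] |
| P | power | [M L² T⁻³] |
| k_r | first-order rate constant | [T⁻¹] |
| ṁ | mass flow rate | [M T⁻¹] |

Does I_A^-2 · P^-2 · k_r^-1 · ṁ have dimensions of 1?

Sum the exponent of each base dimension across the product:
  M: −2·[I_A]_M − 2·[P]_M − [k_r]_M + [ṁ]_M = −2·(0) − 2·(1) − (0) + (1) = -1
  L: −2·[I_A]_L − 2·[P]_L − [k_r]_L + [ṁ]_L = −2·(4) − 2·(2) − (0) + (0) = -12
  T: −2·[I_A]_T − 2·[P]_T − [k_r]_T + [ṁ]_T = −2·(0) − 2·(-3) − (-1) + (-1) = 6
Net dimensions [M⁻¹ L⁻¹² T⁶] ≠ [1] — not dimensionless.

no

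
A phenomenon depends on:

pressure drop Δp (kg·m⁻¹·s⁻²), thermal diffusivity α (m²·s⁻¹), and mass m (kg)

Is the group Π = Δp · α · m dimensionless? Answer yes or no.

no

Sum the exponent of each base dimension across the product:
  M: [Δp]_M + [α]_M + [m]_M = (1) + (0) + (1) = 2
  L: [Δp]_L + [α]_L + [m]_L = (-1) + (2) + (0) = 1
  T: [Δp]_T + [α]_T + [m]_T = (-2) + (-1) + (0) = -3
Net dimensions [M² L T⁻³] ≠ [1] — not dimensionless.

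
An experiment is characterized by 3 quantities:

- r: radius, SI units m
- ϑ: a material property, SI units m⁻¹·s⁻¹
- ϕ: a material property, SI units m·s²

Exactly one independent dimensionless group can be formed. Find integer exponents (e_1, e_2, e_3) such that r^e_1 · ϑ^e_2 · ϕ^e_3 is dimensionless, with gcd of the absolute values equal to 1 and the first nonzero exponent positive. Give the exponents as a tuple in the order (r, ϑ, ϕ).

(1, 2, 1)

L: e_1·(1) + e_2·(-1) + e_3·(1) = 0
T: e_1·(0) + e_2·(-1) + e_3·(2) = 0
Solving this homogeneous linear system for the smallest-integer solution (first nonzero entry positive) gives (1, 2, 1).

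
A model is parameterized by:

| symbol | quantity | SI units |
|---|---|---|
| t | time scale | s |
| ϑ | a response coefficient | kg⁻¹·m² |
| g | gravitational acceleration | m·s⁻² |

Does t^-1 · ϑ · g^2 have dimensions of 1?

Sum the exponent of each base dimension across the product:
  M: −[t]_M + [ϑ]_M + 2·[g]_M = −(0) + (-1) + 2·(0) = -1
  L: −[t]_L + [ϑ]_L + 2·[g]_L = −(0) + (2) + 2·(1) = 4
  T: −[t]_T + [ϑ]_T + 2·[g]_T = −(1) + (0) + 2·(-2) = -5
Net dimensions [M⁻¹ L⁴ T⁻⁵] ≠ [1] — not dimensionless.

no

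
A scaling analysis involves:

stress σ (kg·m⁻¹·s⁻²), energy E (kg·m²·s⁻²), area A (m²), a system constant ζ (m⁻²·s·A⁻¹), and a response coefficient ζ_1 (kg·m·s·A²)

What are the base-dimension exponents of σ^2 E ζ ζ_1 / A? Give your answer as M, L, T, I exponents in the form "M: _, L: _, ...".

M: 4, L: -3, T: -4, I: 1

Collect each base-dimension exponent across the product:
  M: 2·(1) + (1) − (0) + (0) + (1) = 4
  L: 2·(-1) + (2) − (2) + (-2) + (1) = -3
  T: 2·(-2) + (-2) − (0) + (1) + (1) = -4
  I: 2·(0) + (0) − (0) + (-1) + (2) = 1
So the dimensions are [M⁴ L⁻³ T⁻⁴ I].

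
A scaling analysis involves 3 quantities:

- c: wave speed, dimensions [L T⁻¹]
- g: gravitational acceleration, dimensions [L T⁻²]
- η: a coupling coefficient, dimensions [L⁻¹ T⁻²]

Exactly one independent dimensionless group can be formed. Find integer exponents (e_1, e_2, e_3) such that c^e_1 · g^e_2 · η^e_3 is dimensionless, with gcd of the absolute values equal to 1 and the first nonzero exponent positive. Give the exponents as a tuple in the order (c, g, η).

L: e_1·(1) + e_2·(1) + e_3·(-1) = 0
T: e_1·(-1) + e_2·(-2) + e_3·(-2) = 0
Solving this homogeneous linear system for the smallest-integer solution (first nonzero entry positive) gives (4, -3, 1).

(4, -3, 1)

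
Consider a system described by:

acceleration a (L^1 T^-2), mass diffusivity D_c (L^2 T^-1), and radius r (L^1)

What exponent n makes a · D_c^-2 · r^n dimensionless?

3

Balance the L exponent: (1)·n from r, plus (1) − 2·(2) = -3 from the rest, must sum to zero.
n − 3 = 0, so n = 3.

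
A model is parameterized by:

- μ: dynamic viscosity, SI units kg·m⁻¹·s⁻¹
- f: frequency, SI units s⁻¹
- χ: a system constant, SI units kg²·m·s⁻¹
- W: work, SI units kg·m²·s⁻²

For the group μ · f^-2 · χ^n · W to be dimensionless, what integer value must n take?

Balance the M exponent: (2)·n from χ, plus (1) − 2·(0) + (1) = 2 from the rest, must sum to zero.
2n + 2 = 0, so n = -1.

-1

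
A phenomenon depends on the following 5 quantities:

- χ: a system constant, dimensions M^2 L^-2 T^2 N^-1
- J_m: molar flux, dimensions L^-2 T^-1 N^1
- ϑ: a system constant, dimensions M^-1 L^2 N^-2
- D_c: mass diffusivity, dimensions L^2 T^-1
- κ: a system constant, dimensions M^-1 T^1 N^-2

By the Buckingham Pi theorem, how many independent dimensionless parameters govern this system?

There are 5 variables and 4 base dimensions (M, L, T, N).
The dimension matrix has rank 4.
Independent dimensionless groups: 5 − 4 = 1.

1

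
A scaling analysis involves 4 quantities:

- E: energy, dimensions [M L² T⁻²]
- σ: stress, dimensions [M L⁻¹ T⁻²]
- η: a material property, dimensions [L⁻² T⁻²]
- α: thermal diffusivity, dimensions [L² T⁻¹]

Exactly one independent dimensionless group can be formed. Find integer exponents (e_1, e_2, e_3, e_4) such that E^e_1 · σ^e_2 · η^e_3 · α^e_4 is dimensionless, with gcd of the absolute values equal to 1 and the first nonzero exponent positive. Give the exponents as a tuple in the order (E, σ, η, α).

M: e_1·(1) + e_2·(1) + e_3·(0) + e_4·(0) = 0
L: e_1·(2) + e_2·(-1) + e_3·(-2) + e_4·(2) = 0
T: e_1·(-2) + e_2·(-2) + e_3·(-2) + e_4·(-1) = 0
Solving this homogeneous linear system for the smallest-integer solution (first nonzero entry positive) gives (2, -2, 1, -2).

(2, -2, 1, -2)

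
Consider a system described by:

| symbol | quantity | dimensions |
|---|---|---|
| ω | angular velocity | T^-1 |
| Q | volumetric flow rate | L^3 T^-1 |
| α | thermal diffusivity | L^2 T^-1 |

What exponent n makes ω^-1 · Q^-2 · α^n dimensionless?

3

Balance the L exponent: (2)·n from α, plus −(0) − 2·(3) = -6 from the rest, must sum to zero.
2n − 6 = 0, so n = 3.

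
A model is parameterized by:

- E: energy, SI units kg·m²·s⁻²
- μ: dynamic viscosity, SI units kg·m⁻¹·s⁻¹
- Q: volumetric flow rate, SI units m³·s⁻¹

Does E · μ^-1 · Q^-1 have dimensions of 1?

yes

Sum the exponent of each base dimension across the product:
  M: [E]_M − [μ]_M − [Q]_M = (1) − (1) − (0) = 0
  L: [E]_L − [μ]_L − [Q]_L = (2) − (-1) − (3) = 0
  T: [E]_T − [μ]_T − [Q]_T = (-2) − (-1) − (-1) = 0
  I: [E]_I − [μ]_I − [Q]_I = (0) − (0) − (0) = 0
All base exponents vanish — dimensionless.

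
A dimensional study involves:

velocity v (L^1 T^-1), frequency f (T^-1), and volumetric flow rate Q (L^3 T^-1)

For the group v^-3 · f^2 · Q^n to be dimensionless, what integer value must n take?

Balance the L exponent: (3)·n from Q, plus −3·(1) + 2·(0) = -3 from the rest, must sum to zero.
3n − 3 = 0, so n = 1.

1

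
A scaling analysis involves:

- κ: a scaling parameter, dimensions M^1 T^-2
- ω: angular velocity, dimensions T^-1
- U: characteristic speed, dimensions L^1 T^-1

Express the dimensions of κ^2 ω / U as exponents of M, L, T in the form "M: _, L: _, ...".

Collect each base-dimension exponent across the product:
  M: 2·(1) + (0) − (0) = 2
  L: 2·(0) + (0) − (1) = -1
  T: 2·(-2) + (-1) − (-1) = -4
So the dimensions are [M² L⁻¹ T⁻⁴].

M: 2, L: -1, T: -4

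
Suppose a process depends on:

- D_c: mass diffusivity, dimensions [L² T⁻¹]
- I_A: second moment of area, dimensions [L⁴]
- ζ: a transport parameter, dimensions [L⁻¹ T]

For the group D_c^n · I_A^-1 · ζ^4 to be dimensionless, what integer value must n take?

4

Balance the L exponent: (2)·n from D_c, plus −(4) + 4·(-1) = -8 from the rest, must sum to zero.
2n − 8 = 0, so n = 4.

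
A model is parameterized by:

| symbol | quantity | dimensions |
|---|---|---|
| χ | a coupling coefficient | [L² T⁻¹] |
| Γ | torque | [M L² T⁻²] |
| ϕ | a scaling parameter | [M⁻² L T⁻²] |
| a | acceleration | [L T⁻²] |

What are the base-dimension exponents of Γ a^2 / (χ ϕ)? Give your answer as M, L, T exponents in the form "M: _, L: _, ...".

M: 3, L: 1, T: -3

Collect each base-dimension exponent across the product:
  M: −(0) + (1) − (-2) + 2·(0) = 3
  L: −(2) + (2) − (1) + 2·(1) = 1
  T: −(-1) + (-2) − (-2) + 2·(-2) = -3
So the dimensions are [M³ L T⁻³].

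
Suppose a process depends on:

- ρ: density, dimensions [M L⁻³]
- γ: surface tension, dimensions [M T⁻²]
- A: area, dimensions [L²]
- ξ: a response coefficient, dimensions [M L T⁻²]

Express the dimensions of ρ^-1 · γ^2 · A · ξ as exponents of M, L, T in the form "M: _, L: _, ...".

Collect each base-dimension exponent across the product:
  M: −(1) + 2·(1) + (0) + (1) = 2
  L: −(-3) + 2·(0) + (2) + (1) = 6
  T: −(0) + 2·(-2) + (0) + (-2) = -6
So the dimensions are [M² L⁶ T⁻⁶].

M: 2, L: 6, T: -6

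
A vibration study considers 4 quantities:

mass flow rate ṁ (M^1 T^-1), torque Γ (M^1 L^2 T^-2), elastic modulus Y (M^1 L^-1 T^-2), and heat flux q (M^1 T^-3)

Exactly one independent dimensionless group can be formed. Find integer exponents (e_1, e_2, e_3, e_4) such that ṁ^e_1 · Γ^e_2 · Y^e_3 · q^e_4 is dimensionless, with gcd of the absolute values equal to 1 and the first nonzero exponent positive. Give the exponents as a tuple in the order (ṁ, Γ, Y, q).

(3, -2, -4, 3)

M: e_1·(1) + e_2·(1) + e_3·(1) + e_4·(1) = 0
L: e_1·(0) + e_2·(2) + e_3·(-1) + e_4·(0) = 0
T: e_1·(-1) + e_2·(-2) + e_3·(-2) + e_4·(-3) = 0
Solving this homogeneous linear system for the smallest-integer solution (first nonzero entry positive) gives (3, -2, -4, 3).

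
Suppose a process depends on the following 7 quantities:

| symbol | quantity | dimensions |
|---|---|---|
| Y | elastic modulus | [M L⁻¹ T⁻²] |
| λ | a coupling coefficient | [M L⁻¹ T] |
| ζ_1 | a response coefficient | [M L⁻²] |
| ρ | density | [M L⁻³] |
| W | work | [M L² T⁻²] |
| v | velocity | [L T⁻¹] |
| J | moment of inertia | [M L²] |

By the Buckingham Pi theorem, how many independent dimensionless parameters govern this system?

There are 7 variables and 3 base dimensions (M, L, T).
The dimension matrix has rank 3.
Independent dimensionless groups: 7 − 3 = 4.

4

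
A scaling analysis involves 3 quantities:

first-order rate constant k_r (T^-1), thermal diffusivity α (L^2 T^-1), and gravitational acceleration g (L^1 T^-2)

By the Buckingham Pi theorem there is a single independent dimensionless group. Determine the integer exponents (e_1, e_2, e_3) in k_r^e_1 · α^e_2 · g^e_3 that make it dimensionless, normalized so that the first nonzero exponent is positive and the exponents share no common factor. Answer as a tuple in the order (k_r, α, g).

(3, 1, -2)

L: e_1·(0) + e_2·(2) + e_3·(1) = 0
T: e_1·(-1) + e_2·(-1) + e_3·(-2) = 0
Solving this homogeneous linear system for the smallest-integer solution (first nonzero entry positive) gives (3, 1, -2).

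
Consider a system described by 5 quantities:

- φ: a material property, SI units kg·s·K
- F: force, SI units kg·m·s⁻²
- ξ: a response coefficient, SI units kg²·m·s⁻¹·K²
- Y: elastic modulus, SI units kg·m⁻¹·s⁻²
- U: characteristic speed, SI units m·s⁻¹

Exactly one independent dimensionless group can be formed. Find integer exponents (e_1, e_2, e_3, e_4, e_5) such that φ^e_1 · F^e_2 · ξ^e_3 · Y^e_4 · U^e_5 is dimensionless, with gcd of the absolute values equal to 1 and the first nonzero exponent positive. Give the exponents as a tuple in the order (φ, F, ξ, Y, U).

(2, -1, -1, 1, 3)

M: e_1·(1) + e_2·(1) + e_3·(2) + e_4·(1) + e_5·(0) = 0
L: e_1·(0) + e_2·(1) + e_3·(1) + e_4·(-1) + e_5·(1) = 0
T: e_1·(1) + e_2·(-2) + e_3·(-1) + e_4·(-2) + e_5·(-1) = 0
Θ: e_1·(1) + e_2·(0) + e_3·(2) + e_4·(0) + e_5·(0) = 0
Solving this homogeneous linear system for the smallest-integer solution (first nonzero entry positive) gives (2, -1, -1, 1, 3).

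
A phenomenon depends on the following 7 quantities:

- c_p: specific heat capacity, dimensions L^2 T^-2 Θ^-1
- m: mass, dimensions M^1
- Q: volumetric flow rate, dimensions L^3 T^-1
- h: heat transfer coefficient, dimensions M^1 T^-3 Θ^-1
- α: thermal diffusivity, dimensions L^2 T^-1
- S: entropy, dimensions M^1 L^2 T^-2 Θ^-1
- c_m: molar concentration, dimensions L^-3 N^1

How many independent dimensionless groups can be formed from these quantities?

2

There are 7 variables and 5 base dimensions (M, L, T, Θ, N).
The dimension matrix has rank 5.
Independent dimensionless groups: 7 − 5 = 2.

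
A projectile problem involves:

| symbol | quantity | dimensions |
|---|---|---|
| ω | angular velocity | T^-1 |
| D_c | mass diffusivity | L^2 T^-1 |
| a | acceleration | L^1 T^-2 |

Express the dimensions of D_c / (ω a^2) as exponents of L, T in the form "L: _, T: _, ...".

L: 0, T: 4

Collect each base-dimension exponent across the product:
  L: −(0) + (2) − 2·(1) = 0
  T: −(-1) + (-1) − 2·(-2) = 4
So the dimensions are [T⁴].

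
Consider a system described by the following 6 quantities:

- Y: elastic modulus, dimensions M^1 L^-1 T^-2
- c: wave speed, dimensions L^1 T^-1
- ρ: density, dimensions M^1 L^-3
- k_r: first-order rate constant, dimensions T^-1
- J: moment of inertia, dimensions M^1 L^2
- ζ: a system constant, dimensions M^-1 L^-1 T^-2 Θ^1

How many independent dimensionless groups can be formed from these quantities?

2

There are 6 variables and 4 base dimensions (M, L, T, Θ).
The dimension matrix has rank 4.
Independent dimensionless groups: 6 − 4 = 2.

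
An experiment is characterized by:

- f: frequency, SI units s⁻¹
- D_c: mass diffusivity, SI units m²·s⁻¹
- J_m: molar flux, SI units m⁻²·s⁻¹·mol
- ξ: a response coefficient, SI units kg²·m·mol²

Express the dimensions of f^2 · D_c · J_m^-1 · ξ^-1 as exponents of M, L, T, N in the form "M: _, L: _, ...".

Collect each base-dimension exponent across the product:
  M: 2·(0) + (0) − (0) − (2) = -2
  L: 2·(0) + (2) − (-2) − (1) = 3
  T: 2·(-1) + (-1) − (-1) − (0) = -2
  N: 2·(0) + (0) − (1) − (2) = -3
So the dimensions are [M⁻² L³ T⁻² N⁻³].

M: -2, L: 3, T: -2, N: -3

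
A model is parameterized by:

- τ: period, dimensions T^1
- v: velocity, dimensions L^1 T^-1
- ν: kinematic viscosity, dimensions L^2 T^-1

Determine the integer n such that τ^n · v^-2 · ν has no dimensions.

Balance the T exponent: (1)·n from τ, plus −2·(-1) + (-1) = 1 from the rest, must sum to zero.
n + 1 = 0, so n = -1.

-1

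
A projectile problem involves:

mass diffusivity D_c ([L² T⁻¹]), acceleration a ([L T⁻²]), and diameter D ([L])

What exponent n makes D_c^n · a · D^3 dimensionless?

-2

Balance the L exponent: (2)·n from D_c, plus (1) + 3·(1) = 4 from the rest, must sum to zero.
2n + 4 = 0, so n = -2.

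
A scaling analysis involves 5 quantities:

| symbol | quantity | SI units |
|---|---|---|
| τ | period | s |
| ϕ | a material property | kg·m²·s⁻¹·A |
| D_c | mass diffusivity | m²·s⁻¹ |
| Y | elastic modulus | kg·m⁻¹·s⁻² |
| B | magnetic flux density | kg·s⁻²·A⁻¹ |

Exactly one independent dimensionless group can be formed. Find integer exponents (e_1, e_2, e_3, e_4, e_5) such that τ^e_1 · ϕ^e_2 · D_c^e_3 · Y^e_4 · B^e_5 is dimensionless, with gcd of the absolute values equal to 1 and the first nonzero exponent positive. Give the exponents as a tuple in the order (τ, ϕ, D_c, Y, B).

M: e_1·(0) + e_2·(1) + e_3·(0) + e_4·(1) + e_5·(1) = 0
L: e_1·(0) + e_2·(2) + e_3·(2) + e_4·(-1) + e_5·(0) = 0
T: e_1·(1) + e_2·(-1) + e_3·(-1) + e_4·(-2) + e_5·(-2) = 0
I: e_1·(0) + e_2·(1) + e_3·(0) + e_4·(0) + e_5·(-1) = 0
Solving this homogeneous linear system for the smallest-integer solution (first nonzero entry positive) gives (3, -1, 2, 2, -1).

(3, -1, 2, 2, -1)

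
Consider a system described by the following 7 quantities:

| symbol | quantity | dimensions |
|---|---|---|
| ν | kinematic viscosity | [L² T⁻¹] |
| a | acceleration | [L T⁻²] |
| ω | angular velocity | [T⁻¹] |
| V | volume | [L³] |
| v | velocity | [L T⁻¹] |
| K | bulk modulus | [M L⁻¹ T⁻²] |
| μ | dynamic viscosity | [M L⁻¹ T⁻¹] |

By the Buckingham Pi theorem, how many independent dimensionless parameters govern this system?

There are 7 variables and 3 base dimensions (M, L, T).
The dimension matrix has rank 3.
Independent dimensionless groups: 7 − 3 = 4.

4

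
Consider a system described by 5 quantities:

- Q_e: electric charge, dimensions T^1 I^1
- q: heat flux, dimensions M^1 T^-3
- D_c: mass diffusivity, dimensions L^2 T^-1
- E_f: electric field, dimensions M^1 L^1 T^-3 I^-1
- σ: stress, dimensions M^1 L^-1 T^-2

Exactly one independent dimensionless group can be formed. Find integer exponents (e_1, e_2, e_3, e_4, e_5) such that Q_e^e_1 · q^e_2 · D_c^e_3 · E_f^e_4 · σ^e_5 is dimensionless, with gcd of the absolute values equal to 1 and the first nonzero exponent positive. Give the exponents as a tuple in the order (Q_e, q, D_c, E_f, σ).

M: e_1·(0) + e_2·(1) + e_3·(0) + e_4·(1) + e_5·(1) = 0
L: e_1·(0) + e_2·(0) + e_3·(2) + e_4·(1) + e_5·(-1) = 0
T: e_1·(1) + e_2·(-3) + e_3·(-1) + e_4·(-3) + e_5·(-2) = 0
I: e_1·(1) + e_2·(0) + e_3·(0) + e_4·(-1) + e_5·(0) = 0
Solving this homogeneous linear system for the smallest-integer solution (first nonzero entry positive) gives (1, 2, -2, 1, -3).

(1, 2, -2, 1, -3)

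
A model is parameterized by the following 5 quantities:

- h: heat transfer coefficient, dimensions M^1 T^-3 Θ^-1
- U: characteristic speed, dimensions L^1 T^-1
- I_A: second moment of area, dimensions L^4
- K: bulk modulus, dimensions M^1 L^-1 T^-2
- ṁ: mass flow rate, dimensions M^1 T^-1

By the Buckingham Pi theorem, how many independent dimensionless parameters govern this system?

1

There are 5 variables and 4 base dimensions (M, L, T, Θ).
The dimension matrix has rank 4.
Independent dimensionless groups: 5 − 4 = 1.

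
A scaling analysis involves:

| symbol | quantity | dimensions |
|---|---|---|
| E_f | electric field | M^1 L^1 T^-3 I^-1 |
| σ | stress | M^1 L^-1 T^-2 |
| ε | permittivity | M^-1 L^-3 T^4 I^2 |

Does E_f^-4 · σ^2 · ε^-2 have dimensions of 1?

Sum the exponent of each base dimension across the product:
  M: −4·[E_f]_M + 2·[σ]_M − 2·[ε]_M = −4·(1) + 2·(1) − 2·(-1) = 0
  L: −4·[E_f]_L + 2·[σ]_L − 2·[ε]_L = −4·(1) + 2·(-1) − 2·(-3) = 0
  T: −4·[E_f]_T + 2·[σ]_T − 2·[ε]_T = −4·(-3) + 2·(-2) − 2·(4) = 0
  I: −4·[E_f]_I + 2·[σ]_I − 2·[ε]_I = −4·(-1) + 2·(0) − 2·(2) = 0
All base exponents vanish — dimensionless.

yes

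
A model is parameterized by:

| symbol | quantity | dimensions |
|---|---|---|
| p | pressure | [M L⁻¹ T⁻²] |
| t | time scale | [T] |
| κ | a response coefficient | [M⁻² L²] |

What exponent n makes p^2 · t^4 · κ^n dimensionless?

1

Balance the M exponent: (-2)·n from κ, plus 2·(1) + 4·(0) = 2 from the rest, must sum to zero.
-2n + 2 = 0, so n = 1.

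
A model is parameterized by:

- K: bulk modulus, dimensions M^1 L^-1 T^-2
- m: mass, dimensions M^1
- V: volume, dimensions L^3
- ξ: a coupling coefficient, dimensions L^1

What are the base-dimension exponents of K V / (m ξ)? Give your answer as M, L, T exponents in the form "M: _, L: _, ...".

M: 0, L: 1, T: -2

Collect each base-dimension exponent across the product:
  M: (1) − (1) + (0) − (0) = 0
  L: (-1) − (0) + (3) − (1) = 1
  T: (-2) − (0) + (0) − (0) = -2
So the dimensions are [L T⁻²].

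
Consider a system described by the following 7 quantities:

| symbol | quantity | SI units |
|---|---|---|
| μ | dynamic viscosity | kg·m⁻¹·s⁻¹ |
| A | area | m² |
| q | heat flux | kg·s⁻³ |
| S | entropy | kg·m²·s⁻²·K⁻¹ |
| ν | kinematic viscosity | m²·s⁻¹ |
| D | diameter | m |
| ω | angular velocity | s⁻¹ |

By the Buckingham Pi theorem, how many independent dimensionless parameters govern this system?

3

There are 7 variables and 4 base dimensions (M, L, T, Θ).
The dimension matrix has rank 4.
Independent dimensionless groups: 7 − 4 = 3.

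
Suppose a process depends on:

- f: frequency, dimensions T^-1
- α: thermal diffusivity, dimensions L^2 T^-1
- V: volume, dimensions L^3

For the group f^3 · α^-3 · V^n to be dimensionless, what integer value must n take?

Balance the L exponent: (3)·n from V, plus 3·(0) − 3·(2) = -6 from the rest, must sum to zero.
3n − 6 = 0, so n = 2.

2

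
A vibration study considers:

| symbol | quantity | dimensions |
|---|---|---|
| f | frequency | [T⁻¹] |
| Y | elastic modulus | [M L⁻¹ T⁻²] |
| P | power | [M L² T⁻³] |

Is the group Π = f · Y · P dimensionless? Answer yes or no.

no

Sum the exponent of each base dimension across the product:
  M: [f]_M + [Y]_M + [P]_M = (0) + (1) + (1) = 2
  L: [f]_L + [Y]_L + [P]_L = (0) + (-1) + (2) = 1
  T: [f]_T + [Y]_T + [P]_T = (-1) + (-2) + (-3) = -6
Net dimensions [M² L T⁻⁶] ≠ [1] — not dimensionless.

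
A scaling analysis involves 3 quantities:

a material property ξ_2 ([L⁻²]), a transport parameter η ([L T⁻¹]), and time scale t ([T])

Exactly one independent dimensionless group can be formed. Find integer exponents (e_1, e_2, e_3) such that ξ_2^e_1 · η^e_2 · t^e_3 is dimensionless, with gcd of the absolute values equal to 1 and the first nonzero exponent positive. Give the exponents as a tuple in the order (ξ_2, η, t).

L: e_1·(-2) + e_2·(1) + e_3·(0) = 0
T: e_1·(0) + e_2·(-1) + e_3·(1) = 0
Solving this homogeneous linear system for the smallest-integer solution (first nonzero entry positive) gives (1, 2, 2).

(1, 2, 2)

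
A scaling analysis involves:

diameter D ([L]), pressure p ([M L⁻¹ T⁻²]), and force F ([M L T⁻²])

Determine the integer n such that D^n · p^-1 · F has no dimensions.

-2

Balance the L exponent: (1)·n from D, plus −(-1) + (1) = 2 from the rest, must sum to zero.
n + 2 = 0, so n = -2.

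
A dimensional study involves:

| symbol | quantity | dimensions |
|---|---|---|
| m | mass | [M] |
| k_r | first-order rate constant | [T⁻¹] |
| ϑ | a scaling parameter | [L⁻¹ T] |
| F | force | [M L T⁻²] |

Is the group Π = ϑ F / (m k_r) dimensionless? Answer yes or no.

Sum the exponent of each base dimension across the product:
  M: −[m]_M − [k_r]_M + [ϑ]_M + [F]_M = −(1) − (0) + (0) + (1) = 0
  L: −[m]_L − [k_r]_L + [ϑ]_L + [F]_L = −(0) − (0) + (-1) + (1) = 0
  T: −[m]_T − [k_r]_T + [ϑ]_T + [F]_T = −(0) − (-1) + (1) + (-2) = 0
All base exponents vanish — dimensionless.

yes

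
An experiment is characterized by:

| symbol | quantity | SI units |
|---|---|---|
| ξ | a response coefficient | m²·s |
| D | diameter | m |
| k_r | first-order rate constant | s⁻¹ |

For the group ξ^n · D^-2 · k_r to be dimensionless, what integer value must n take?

Balance the L exponent: (2)·n from ξ, plus −2·(1) + (0) = -2 from the rest, must sum to zero.
2n − 2 = 0, so n = 1.

1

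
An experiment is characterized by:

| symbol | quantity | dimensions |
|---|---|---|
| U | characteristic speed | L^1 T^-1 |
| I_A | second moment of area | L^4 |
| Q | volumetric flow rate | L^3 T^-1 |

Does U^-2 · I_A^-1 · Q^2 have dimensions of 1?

yes

Sum the exponent of each base dimension across the product:
  M: −2·[U]_M − [I_A]_M + 2·[Q]_M = −2·(0) − (0) + 2·(0) = 0
  L: −2·[U]_L − [I_A]_L + 2·[Q]_L = −2·(1) − (4) + 2·(3) = 0
  T: −2·[U]_T − [I_A]_T + 2·[Q]_T = −2·(-1) − (0) + 2·(-1) = 0
All base exponents vanish — dimensionless.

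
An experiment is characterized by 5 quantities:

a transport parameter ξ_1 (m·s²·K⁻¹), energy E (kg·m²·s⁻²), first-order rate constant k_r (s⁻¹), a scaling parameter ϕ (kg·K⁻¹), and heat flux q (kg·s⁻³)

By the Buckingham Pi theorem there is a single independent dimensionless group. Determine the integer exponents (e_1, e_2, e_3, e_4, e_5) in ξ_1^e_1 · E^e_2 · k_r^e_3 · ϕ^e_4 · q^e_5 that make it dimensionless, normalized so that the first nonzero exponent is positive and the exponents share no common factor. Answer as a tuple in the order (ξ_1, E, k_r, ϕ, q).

(2, -1, -3, -2, 3)

M: e_1·(0) + e_2·(1) + e_3·(0) + e_4·(1) + e_5·(1) = 0
L: e_1·(1) + e_2·(2) + e_3·(0) + e_4·(0) + e_5·(0) = 0
T: e_1·(2) + e_2·(-2) + e_3·(-1) + e_4·(0) + e_5·(-3) = 0
Θ: e_1·(-1) + e_2·(0) + e_3·(0) + e_4·(-1) + e_5·(0) = 0
Solving this homogeneous linear system for the smallest-integer solution (first nonzero entry positive) gives (2, -1, -3, -2, 3).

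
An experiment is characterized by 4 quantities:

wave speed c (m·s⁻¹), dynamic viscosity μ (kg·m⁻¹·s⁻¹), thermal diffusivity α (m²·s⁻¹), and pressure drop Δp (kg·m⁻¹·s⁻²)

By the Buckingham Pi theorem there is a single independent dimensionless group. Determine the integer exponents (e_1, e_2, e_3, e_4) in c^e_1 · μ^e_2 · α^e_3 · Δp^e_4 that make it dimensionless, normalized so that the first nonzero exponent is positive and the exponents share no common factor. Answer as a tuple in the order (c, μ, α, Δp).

(2, 1, -1, -1)

M: e_1·(0) + e_2·(1) + e_3·(0) + e_4·(1) = 0
L: e_1·(1) + e_2·(-1) + e_3·(2) + e_4·(-1) = 0
T: e_1·(-1) + e_2·(-1) + e_3·(-1) + e_4·(-2) = 0
Solving this homogeneous linear system for the smallest-integer solution (first nonzero entry positive) gives (2, 1, -1, -1).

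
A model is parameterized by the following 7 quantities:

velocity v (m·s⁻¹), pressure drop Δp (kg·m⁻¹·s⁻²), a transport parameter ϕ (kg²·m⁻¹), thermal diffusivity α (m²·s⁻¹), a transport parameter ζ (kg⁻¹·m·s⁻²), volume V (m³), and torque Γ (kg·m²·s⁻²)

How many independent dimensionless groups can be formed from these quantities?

4

There are 7 variables and 3 base dimensions (M, L, T).
The dimension matrix has rank 3.
Independent dimensionless groups: 7 − 3 = 4.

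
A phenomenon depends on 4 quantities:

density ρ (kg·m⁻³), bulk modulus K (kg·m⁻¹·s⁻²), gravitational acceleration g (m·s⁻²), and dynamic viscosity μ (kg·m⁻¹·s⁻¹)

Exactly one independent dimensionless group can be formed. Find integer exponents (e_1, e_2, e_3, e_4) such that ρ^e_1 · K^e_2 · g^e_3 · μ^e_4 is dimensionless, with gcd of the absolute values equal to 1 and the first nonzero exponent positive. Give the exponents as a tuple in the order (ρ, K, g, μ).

M: e_1·(1) + e_2·(1) + e_3·(0) + e_4·(1) = 0
L: e_1·(-3) + e_2·(-1) + e_3·(1) + e_4·(-1) = 0
T: e_1·(0) + e_2·(-2) + e_3·(-2) + e_4·(-1) = 0
Solving this homogeneous linear system for the smallest-integer solution (first nonzero entry positive) gives (1, -3, 2, 2).

(1, -3, 2, 2)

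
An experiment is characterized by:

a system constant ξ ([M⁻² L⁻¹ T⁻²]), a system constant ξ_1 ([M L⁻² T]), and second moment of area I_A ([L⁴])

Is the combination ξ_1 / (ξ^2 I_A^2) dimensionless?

Sum the exponent of each base dimension across the product:
  M: −2·[ξ]_M + [ξ_1]_M − 2·[I_A]_M = −2·(-2) + (1) − 2·(0) = 5
  L: −2·[ξ]_L + [ξ_1]_L − 2·[I_A]_L = −2·(-1) + (-2) − 2·(4) = -8
  T: −2·[ξ]_T + [ξ_1]_T − 2·[I_A]_T = −2·(-2) + (1) − 2·(0) = 5
Net dimensions [M⁵ L⁻⁸ T⁵] ≠ [1] — not dimensionless.

no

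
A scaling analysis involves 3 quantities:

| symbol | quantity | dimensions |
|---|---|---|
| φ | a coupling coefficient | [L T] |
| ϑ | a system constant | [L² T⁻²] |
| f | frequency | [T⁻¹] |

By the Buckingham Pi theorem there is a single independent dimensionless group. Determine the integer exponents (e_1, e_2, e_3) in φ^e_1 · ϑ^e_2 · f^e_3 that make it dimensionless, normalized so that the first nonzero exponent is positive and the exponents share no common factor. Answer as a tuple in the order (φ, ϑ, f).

(2, -1, 4)

L: e_1·(1) + e_2·(2) + e_3·(0) = 0
T: e_1·(1) + e_2·(-2) + e_3·(-1) = 0
Solving this homogeneous linear system for the smallest-integer solution (first nonzero entry positive) gives (2, -1, 4).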